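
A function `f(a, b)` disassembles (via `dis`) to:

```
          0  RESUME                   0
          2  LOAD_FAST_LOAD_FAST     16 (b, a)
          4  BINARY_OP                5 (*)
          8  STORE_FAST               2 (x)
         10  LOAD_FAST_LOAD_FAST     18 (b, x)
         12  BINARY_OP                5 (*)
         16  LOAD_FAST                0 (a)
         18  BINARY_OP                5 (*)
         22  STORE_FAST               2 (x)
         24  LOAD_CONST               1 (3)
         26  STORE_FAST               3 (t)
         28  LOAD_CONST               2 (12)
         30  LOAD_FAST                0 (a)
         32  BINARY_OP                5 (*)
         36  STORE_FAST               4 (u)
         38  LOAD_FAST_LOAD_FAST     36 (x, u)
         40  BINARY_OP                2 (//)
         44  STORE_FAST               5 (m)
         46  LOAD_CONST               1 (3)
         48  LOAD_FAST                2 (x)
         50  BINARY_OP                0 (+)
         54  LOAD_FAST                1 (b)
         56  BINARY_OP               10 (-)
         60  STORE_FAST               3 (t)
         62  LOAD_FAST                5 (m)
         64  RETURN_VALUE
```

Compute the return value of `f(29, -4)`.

38

LOAD_FAST_LOAD_FAST b,a → push -4,29. Stack: [-4, 29]
BINARY_OP * → -4 * 29 = -116. Stack: [-116]
STORE_FAST x → x=-116. Stack: []
LOAD_FAST_LOAD_FAST b,x → push -4,-116. Stack: [-4, -116]
BINARY_OP * → -4 * -116 = 464. Stack: [464]
LOAD_FAST a → push 29. Stack: [464, 29]
BINARY_OP * → 464 * 29 = 13456. Stack: [13456]
STORE_FAST x → x=13456. Stack: []
LOAD_CONST → push 3. Stack: [3]
STORE_FAST t → t=3. Stack: []
LOAD_CONST → push 12. Stack: [12]
LOAD_FAST a → push 29. Stack: [12, 29]
BINARY_OP * → 12 * 29 = 348. Stack: [348]
STORE_FAST u → u=348. Stack: []
LOAD_FAST_LOAD_FAST x,u → push 13456,348. Stack: [13456, 348]
BINARY_OP // → 13456 // 348 = 38. Stack: [38]
STORE_FAST m → m=38. Stack: []
LOAD_CONST → push 3. Stack: [3]
LOAD_FAST x → push 13456. Stack: [3, 13456]
BINARY_OP + → 3 + 13456 = 13459. Stack: [13459]
LOAD_FAST b → push -4. Stack: [13459, -4]
BINARY_OP - → 13459 - -4 = 13463. Stack: [13463]
STORE_FAST t → t=13463. Stack: []
LOAD_FAST m → push 38. Stack: [38]
RETURN_VALUE → return 38.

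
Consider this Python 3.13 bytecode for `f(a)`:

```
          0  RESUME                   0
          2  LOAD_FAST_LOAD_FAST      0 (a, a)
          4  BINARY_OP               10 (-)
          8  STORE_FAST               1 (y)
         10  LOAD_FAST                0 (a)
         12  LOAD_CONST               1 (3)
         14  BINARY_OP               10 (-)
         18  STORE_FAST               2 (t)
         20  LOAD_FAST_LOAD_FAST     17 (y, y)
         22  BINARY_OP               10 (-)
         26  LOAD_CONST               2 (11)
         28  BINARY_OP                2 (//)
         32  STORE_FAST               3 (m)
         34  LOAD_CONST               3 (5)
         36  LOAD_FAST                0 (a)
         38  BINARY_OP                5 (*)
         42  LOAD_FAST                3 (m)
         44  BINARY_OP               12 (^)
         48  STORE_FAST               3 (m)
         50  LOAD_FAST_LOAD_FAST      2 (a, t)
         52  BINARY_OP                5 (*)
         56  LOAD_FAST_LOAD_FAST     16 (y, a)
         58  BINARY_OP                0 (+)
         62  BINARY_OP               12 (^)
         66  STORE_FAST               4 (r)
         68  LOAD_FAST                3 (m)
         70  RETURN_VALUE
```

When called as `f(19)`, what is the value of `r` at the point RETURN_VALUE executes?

291

LOAD_FAST_LOAD_FAST a,a → push 19,19. Stack: [19, 19]
BINARY_OP - → 19 - 19 = 0. Stack: [0]
STORE_FAST y → y=0. Stack: []
LOAD_FAST a → push 19. Stack: [19]
LOAD_CONST → push 3. Stack: [19, 3]
BINARY_OP - → 19 - 3 = 16. Stack: [16]
STORE_FAST t → t=16. Stack: []
LOAD_FAST_LOAD_FAST y,y → push 0,0. Stack: [0, 0]
BINARY_OP - → 0 - 0 = 0. Stack: [0]
LOAD_CONST → push 11. Stack: [0, 11]
BINARY_OP // → 0 // 11 = 0. Stack: [0]
STORE_FAST m → m=0. Stack: []
LOAD_CONST → push 5. Stack: [5]
LOAD_FAST a → push 19. Stack: [5, 19]
BINARY_OP * → 5 * 19 = 95. Stack: [95]
LOAD_FAST m → push 0. Stack: [95, 0]
BINARY_OP ^ → 95 ^ 0 = 95. Stack: [95]
STORE_FAST m → m=95. Stack: []
LOAD_FAST_LOAD_FAST a,t → push 19,16. Stack: [19, 16]
BINARY_OP * → 19 * 16 = 304. Stack: [304]
LOAD_FAST_LOAD_FAST y,a → push 0,19. Stack: [304, 0, 19]
BINARY_OP + → 0 + 19 = 19. Stack: [304, 19]
BINARY_OP ^ → 304 ^ 19 = 291. Stack: [291]
STORE_FAST r → r=291. Stack: []
LOAD_FAST m → push 95. Stack: [95]
RETURN_VALUE → return 95.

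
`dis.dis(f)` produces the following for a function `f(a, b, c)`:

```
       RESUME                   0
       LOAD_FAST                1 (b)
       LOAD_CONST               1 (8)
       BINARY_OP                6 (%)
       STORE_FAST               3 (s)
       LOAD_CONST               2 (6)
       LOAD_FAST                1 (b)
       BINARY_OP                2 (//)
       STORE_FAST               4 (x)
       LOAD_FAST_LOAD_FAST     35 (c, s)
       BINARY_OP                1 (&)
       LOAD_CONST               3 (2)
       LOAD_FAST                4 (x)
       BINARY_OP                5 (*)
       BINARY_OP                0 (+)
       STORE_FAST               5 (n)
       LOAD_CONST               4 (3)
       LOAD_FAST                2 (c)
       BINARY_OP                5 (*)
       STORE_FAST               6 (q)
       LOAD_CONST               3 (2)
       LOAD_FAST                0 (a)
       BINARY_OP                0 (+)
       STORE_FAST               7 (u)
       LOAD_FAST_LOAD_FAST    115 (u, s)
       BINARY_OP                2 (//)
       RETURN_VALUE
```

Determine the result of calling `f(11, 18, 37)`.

LOAD_FAST b → push 18. Stack: [18]
LOAD_CONST → push 8. Stack: [18, 8]
BINARY_OP % → 18 % 8 = 2. Stack: [2]
STORE_FAST s → s=2. Stack: []
LOAD_CONST → push 6. Stack: [6]
LOAD_FAST b → push 18. Stack: [6, 18]
BINARY_OP // → 6 // 18 = 0. Stack: [0]
STORE_FAST x → x=0. Stack: []
LOAD_FAST_LOAD_FAST c,s → push 37,2. Stack: [37, 2]
BINARY_OP & → 37 & 2 = 0. Stack: [0]
LOAD_CONST → push 2. Stack: [0, 2]
LOAD_FAST x → push 0. Stack: [0, 2, 0]
BINARY_OP * → 2 * 0 = 0. Stack: [0, 0]
BINARY_OP + → 0 + 0 = 0. Stack: [0]
STORE_FAST n → n=0. Stack: []
LOAD_CONST → push 3. Stack: [3]
LOAD_FAST c → push 37. Stack: [3, 37]
BINARY_OP * → 3 * 37 = 111. Stack: [111]
STORE_FAST q → q=111. Stack: []
LOAD_CONST → push 2. Stack: [2]
LOAD_FAST a → push 11. Stack: [2, 11]
BINARY_OP + → 2 + 11 = 13. Stack: [13]
STORE_FAST u → u=13. Stack: []
LOAD_FAST_LOAD_FAST u,s → push 13,2. Stack: [13, 2]
BINARY_OP // → 13 // 2 = 6. Stack: [6]
RETURN_VALUE → return 6.

6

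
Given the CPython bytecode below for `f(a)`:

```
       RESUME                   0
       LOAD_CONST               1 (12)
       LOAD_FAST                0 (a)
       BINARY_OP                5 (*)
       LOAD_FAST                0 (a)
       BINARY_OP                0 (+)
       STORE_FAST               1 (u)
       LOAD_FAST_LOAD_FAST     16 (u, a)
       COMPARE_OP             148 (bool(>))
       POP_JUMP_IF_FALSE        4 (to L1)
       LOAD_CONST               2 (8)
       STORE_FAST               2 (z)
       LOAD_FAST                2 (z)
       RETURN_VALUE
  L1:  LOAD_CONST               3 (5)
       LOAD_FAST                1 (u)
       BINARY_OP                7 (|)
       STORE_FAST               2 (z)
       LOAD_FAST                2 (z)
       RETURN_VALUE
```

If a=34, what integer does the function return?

8

LOAD_CONST → push 12. Stack: [12]
LOAD_FAST a → push 34. Stack: [12, 34]
BINARY_OP * → 12 * 34 = 408. Stack: [408]
LOAD_FAST a → push 34. Stack: [408, 34]
BINARY_OP + → 408 + 34 = 442. Stack: [442]
STORE_FAST u → u=442. Stack: []
LOAD_FAST_LOAD_FAST u,a → push 442,34. Stack: [442, 34]
COMPARE_OP bool(>) → 442 vs 34 = True. Stack: [True]
POP_JUMP_IF_FALSE → pop True; no jump. Stack: []
LOAD_CONST → push 8. Stack: [8]
STORE_FAST z → z=8. Stack: []
LOAD_FAST z → push 8. Stack: [8]
RETURN_VALUE → return 8.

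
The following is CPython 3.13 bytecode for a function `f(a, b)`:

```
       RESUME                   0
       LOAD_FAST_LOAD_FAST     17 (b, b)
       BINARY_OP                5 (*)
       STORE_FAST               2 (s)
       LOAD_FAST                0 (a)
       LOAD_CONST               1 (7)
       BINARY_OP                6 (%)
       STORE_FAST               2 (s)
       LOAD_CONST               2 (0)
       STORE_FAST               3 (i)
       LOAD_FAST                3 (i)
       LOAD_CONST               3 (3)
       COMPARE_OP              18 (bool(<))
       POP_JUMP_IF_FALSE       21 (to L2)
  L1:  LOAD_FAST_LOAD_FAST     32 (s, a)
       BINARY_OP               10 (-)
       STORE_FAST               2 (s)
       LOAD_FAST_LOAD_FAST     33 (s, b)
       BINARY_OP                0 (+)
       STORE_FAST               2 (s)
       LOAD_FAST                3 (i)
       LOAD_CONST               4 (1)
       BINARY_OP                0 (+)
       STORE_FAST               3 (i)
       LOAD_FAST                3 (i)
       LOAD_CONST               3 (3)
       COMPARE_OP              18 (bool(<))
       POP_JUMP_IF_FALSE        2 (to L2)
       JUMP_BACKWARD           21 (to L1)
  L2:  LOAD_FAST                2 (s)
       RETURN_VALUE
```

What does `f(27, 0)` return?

LOAD_FAST_LOAD_FAST b,b → push 0,0. Stack: [0, 0]
BINARY_OP * → 0 * 0 = 0. Stack: [0]
STORE_FAST s → s=0. Stack: []
LOAD_FAST a → push 27. Stack: [27]
LOAD_CONST → push 7. Stack: [27, 7]
BINARY_OP % → 27 % 7 = 6. Stack: [6]
STORE_FAST s → s=6. Stack: []
LOAD_CONST → push 0. Stack: [0]
STORE_FAST i → i=0. Stack: []
LOAD_FAST i → push 0. Stack: [0]
LOAD_CONST → push 3. Stack: [0, 3]
COMPARE_OP bool(<) → 0 vs 3 = True. Stack: [True]
POP_JUMP_IF_FALSE → pop True; no jump. Stack: []
LOAD_FAST_LOAD_FAST s,a → push 6,27. Stack: [6, 27]
BINARY_OP - → 6 - 27 = -21. Stack: [-21]
STORE_FAST s → s=-21. Stack: []
LOAD_FAST_LOAD_FAST s,b → push -21,0. Stack: [-21, 0]
BINARY_OP + → -21 + 0 = -21. Stack: [-21]
STORE_FAST s → s=-21. Stack: []
LOAD_FAST i → push 0. Stack: [0]
LOAD_CONST → push 1. Stack: [0, 1]
BINARY_OP + → 0 + 1 = 1. Stack: [1]
STORE_FAST i → i=1. Stack: []
LOAD_FAST i → push 1. Stack: [1]
LOAD_CONST → push 3. Stack: [1, 3]
COMPARE_OP bool(<) → 1 vs 3 = True. Stack: [True]
POP_JUMP_IF_FALSE → pop True; no jump. Stack: []
LOAD_FAST_LOAD_FAST s,a → push -21,27. Stack: [-21, 27]
BINARY_OP - → -21 - 27 = -48. Stack: [-48]
STORE_FAST s → s=-48. Stack: []
LOAD_FAST_LOAD_FAST s,b → push -48,0. Stack: [-48, 0]
BINARY_OP + → -48 + 0 = -48. Stack: [-48]
STORE_FAST s → s=-48. Stack: []
LOAD_FAST i → push 1. Stack: [1]
LOAD_CONST → push 1. Stack: [1, 1]
BINARY_OP + → 1 + 1 = 2. Stack: [2]
STORE_FAST i → i=2. Stack: []
LOAD_FAST i → push 2. Stack: [2]
LOAD_CONST → push 3. Stack: [2, 3]
COMPARE_OP bool(<) → 2 vs 3 = True. Stack: [True]
POP_JUMP_IF_FALSE → pop True; no jump. Stack: []
LOAD_FAST_LOAD_FAST s,a → push -48,27. Stack: [-48, 27]
BINARY_OP - → -48 - 27 = -75. Stack: [-75]
STORE_FAST s → s=-75. Stack: []
LOAD_FAST_LOAD_FAST s,b → push -75,0. Stack: [-75, 0]
BINARY_OP + → -75 + 0 = -75. Stack: [-75]
STORE_FAST s → s=-75. Stack: []
LOAD_FAST i → push 2. Stack: [2]
LOAD_CONST → push 1. Stack: [2, 1]
BINARY_OP + → 2 + 1 = 3. Stack: [3]
STORE_FAST i → i=3. Stack: []
LOAD_FAST i → push 3. Stack: [3]
LOAD_CONST → push 3. Stack: [3, 3]
COMPARE_OP bool(<) → 3 vs 3 = False. Stack: [False]
POP_JUMP_IF_FALSE → pop False; jump. Stack: []
LOAD_FAST s → push -75. Stack: [-75]
RETURN_VALUE → return -75.

-75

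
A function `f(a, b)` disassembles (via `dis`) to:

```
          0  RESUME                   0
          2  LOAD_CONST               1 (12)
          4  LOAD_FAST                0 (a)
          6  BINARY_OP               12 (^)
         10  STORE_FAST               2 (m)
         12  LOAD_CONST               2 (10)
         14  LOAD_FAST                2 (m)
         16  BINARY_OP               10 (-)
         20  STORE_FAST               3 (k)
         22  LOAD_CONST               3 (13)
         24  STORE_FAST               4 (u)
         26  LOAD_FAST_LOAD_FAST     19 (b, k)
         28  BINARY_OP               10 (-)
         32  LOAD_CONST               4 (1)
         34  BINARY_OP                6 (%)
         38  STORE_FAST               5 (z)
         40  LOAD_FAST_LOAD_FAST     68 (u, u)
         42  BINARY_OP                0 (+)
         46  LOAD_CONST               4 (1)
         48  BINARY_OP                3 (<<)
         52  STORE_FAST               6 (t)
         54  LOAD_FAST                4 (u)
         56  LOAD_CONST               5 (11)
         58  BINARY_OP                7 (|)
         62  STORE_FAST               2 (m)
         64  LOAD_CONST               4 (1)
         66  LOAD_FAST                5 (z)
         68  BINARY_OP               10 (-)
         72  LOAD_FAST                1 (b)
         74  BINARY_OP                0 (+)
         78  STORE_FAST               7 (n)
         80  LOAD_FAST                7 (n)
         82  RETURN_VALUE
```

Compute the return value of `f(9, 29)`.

LOAD_CONST → push 12. Stack: [12]
LOAD_FAST a → push 9. Stack: [12, 9]
BINARY_OP ^ → 12 ^ 9 = 5. Stack: [5]
STORE_FAST m → m=5. Stack: []
LOAD_CONST → push 10. Stack: [10]
LOAD_FAST m → push 5. Stack: [10, 5]
BINARY_OP - → 10 - 5 = 5. Stack: [5]
STORE_FAST k → k=5. Stack: []
LOAD_CONST → push 13. Stack: [13]
STORE_FAST u → u=13. Stack: []
LOAD_FAST_LOAD_FAST b,k → push 29,5. Stack: [29, 5]
BINARY_OP - → 29 - 5 = 24. Stack: [24]
LOAD_CONST → push 1. Stack: [24, 1]
BINARY_OP % → 24 % 1 = 0. Stack: [0]
STORE_FAST z → z=0. Stack: []
LOAD_FAST_LOAD_FAST u,u → push 13,13. Stack: [13, 13]
BINARY_OP + → 13 + 13 = 26. Stack: [26]
LOAD_CONST → push 1. Stack: [26, 1]
BINARY_OP << → 26 << 1 = 52. Stack: [52]
STORE_FAST t → t=52. Stack: []
LOAD_FAST u → push 13. Stack: [13]
LOAD_CONST → push 11. Stack: [13, 11]
BINARY_OP | → 13 | 11 = 15. Stack: [15]
STORE_FAST m → m=15. Stack: []
LOAD_CONST → push 1. Stack: [1]
LOAD_FAST z → push 0. Stack: [1, 0]
BINARY_OP - → 1 - 0 = 1. Stack: [1]
LOAD_FAST b → push 29. Stack: [1, 29]
BINARY_OP + → 1 + 29 = 30. Stack: [30]
STORE_FAST n → n=30. Stack: []
LOAD_FAST n → push 30. Stack: [30]
RETURN_VALUE → return 30.

30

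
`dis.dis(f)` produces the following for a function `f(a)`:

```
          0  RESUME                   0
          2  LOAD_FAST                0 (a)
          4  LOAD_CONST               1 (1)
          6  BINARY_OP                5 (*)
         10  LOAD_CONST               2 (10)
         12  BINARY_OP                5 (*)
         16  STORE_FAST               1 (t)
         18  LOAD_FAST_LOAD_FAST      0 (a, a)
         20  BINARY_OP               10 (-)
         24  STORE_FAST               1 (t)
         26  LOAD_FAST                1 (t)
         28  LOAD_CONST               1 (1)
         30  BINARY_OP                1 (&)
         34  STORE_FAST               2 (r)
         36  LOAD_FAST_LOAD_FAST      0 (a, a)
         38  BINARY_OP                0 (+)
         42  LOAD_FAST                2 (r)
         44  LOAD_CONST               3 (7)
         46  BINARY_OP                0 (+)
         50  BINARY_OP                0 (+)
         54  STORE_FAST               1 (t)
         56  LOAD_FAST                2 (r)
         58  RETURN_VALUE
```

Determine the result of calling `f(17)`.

0

LOAD_FAST a → push 17. Stack: [17]
LOAD_CONST → push 1. Stack: [17, 1]
BINARY_OP * → 17 * 1 = 17. Stack: [17]
LOAD_CONST → push 10. Stack: [17, 10]
BINARY_OP * → 17 * 10 = 170. Stack: [170]
STORE_FAST t → t=170. Stack: []
LOAD_FAST_LOAD_FAST a,a → push 17,17. Stack: [17, 17]
BINARY_OP - → 17 - 17 = 0. Stack: [0]
STORE_FAST t → t=0. Stack: []
LOAD_FAST t → push 0. Stack: [0]
LOAD_CONST → push 1. Stack: [0, 1]
BINARY_OP & → 0 & 1 = 0. Stack: [0]
STORE_FAST r → r=0. Stack: []
LOAD_FAST_LOAD_FAST a,a → push 17,17. Stack: [17, 17]
BINARY_OP + → 17 + 17 = 34. Stack: [34]
LOAD_FAST r → push 0. Stack: [34, 0]
LOAD_CONST → push 7. Stack: [34, 0, 7]
BINARY_OP + → 0 + 7 = 7. Stack: [34, 7]
BINARY_OP + → 34 + 7 = 41. Stack: [41]
STORE_FAST t → t=41. Stack: []
LOAD_FAST r → push 0. Stack: [0]
RETURN_VALUE → return 0.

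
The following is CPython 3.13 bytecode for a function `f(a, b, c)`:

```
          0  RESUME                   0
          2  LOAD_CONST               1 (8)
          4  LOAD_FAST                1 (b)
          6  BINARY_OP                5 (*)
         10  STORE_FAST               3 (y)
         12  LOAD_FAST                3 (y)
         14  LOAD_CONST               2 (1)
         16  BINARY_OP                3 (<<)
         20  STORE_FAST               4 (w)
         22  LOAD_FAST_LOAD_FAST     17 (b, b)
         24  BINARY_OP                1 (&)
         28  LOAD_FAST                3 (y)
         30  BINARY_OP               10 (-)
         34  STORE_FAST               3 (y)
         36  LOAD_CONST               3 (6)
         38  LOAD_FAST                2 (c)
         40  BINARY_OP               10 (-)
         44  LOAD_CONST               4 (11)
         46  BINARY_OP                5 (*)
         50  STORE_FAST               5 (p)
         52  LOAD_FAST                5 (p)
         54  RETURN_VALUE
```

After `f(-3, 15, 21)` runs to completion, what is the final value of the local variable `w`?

240

LOAD_CONST → push 8. Stack: [8]
LOAD_FAST b → push 15. Stack: [8, 15]
BINARY_OP * → 8 * 15 = 120. Stack: [120]
STORE_FAST y → y=120. Stack: []
LOAD_FAST y → push 120. Stack: [120]
LOAD_CONST → push 1. Stack: [120, 1]
BINARY_OP << → 120 << 1 = 240. Stack: [240]
STORE_FAST w → w=240. Stack: []
LOAD_FAST_LOAD_FAST b,b → push 15,15. Stack: [15, 15]
BINARY_OP & → 15 & 15 = 15. Stack: [15]
LOAD_FAST y → push 120. Stack: [15, 120]
BINARY_OP - → 15 - 120 = -105. Stack: [-105]
STORE_FAST y → y=-105. Stack: []
LOAD_CONST → push 6. Stack: [6]
LOAD_FAST c → push 21. Stack: [6, 21]
BINARY_OP - → 6 - 21 = -15. Stack: [-15]
LOAD_CONST → push 11. Stack: [-15, 11]
BINARY_OP * → -15 * 11 = -165. Stack: [-165]
STORE_FAST p → p=-165. Stack: []
LOAD_FAST p → push -165. Stack: [-165]
RETURN_VALUE → return -165.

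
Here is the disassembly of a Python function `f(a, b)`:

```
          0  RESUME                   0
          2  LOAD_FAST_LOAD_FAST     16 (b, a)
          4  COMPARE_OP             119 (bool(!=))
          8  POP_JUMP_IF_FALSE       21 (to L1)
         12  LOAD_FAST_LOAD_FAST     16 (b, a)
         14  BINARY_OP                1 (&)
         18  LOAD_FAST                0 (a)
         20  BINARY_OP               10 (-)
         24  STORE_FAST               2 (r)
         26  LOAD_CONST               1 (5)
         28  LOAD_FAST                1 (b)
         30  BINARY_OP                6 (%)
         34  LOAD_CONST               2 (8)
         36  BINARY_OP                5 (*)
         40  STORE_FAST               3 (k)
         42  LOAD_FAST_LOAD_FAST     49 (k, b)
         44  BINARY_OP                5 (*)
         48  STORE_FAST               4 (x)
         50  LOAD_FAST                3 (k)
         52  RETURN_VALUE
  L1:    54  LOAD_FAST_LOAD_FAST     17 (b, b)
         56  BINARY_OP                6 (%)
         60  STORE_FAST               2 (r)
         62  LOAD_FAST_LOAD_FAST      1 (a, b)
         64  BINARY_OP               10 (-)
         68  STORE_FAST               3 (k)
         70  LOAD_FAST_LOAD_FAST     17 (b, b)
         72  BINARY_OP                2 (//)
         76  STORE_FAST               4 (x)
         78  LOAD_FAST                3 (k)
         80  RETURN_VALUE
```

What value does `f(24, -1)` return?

LOAD_FAST_LOAD_FAST b,a → push -1,24. Stack: [-1, 24]
COMPARE_OP bool(!=) → -1 vs 24 = True. Stack: [True]
POP_JUMP_IF_FALSE → pop True; no jump. Stack: []
LOAD_FAST_LOAD_FAST b,a → push -1,24. Stack: [-1, 24]
BINARY_OP & → -1 & 24 = 24. Stack: [24]
LOAD_FAST a → push 24. Stack: [24, 24]
BINARY_OP - → 24 - 24 = 0. Stack: [0]
STORE_FAST r → r=0. Stack: []
LOAD_CONST → push 5. Stack: [5]
LOAD_FAST b → push -1. Stack: [5, -1]
BINARY_OP % → 5 % -1 = 0. Stack: [0]
LOAD_CONST → push 8. Stack: [0, 8]
BINARY_OP * → 0 * 8 = 0. Stack: [0]
STORE_FAST k → k=0. Stack: []
LOAD_FAST_LOAD_FAST k,b → push 0,-1. Stack: [0, -1]
BINARY_OP * → 0 * -1 = 0. Stack: [0]
STORE_FAST x → x=0. Stack: []
LOAD_FAST k → push 0. Stack: [0]
RETURN_VALUE → return 0.

0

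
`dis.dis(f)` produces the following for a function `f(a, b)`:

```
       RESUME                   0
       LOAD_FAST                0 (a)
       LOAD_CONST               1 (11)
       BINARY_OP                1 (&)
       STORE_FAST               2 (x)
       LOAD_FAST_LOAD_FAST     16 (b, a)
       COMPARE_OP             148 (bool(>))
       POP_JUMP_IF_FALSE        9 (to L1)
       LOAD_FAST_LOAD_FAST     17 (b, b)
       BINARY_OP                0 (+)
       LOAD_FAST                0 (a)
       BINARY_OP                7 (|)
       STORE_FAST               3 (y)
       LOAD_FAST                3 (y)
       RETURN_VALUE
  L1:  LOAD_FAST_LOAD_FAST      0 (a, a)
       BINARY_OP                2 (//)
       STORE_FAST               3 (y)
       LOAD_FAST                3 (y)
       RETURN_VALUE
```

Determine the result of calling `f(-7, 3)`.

LOAD_FAST a → push -7. Stack: [-7]
LOAD_CONST → push 11. Stack: [-7, 11]
BINARY_OP & → -7 & 11 = 9. Stack: [9]
STORE_FAST x → x=9. Stack: []
LOAD_FAST_LOAD_FAST b,a → push 3,-7. Stack: [3, -7]
COMPARE_OP bool(>) → 3 vs -7 = True. Stack: [True]
POP_JUMP_IF_FALSE → pop True; no jump. Stack: []
LOAD_FAST_LOAD_FAST b,b → push 3,3. Stack: [3, 3]
BINARY_OP + → 3 + 3 = 6. Stack: [6]
LOAD_FAST a → push -7. Stack: [6, -7]
BINARY_OP | → 6 | -7 = -1. Stack: [-1]
STORE_FAST y → y=-1. Stack: []
LOAD_FAST y → push -1. Stack: [-1]
RETURN_VALUE → return -1.

-1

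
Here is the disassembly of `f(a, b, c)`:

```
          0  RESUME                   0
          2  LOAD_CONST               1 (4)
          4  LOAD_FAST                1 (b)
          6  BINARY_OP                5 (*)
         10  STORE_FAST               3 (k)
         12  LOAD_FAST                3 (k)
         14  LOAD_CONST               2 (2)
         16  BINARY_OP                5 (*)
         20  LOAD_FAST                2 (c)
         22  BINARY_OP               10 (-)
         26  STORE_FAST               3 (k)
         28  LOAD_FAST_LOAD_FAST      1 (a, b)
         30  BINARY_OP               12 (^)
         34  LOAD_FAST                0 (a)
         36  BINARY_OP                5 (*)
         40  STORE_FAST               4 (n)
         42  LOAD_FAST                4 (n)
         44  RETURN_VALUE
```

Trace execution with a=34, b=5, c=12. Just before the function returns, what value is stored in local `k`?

LOAD_CONST → push 4. Stack: [4]
LOAD_FAST b → push 5. Stack: [4, 5]
BINARY_OP * → 4 * 5 = 20. Stack: [20]
STORE_FAST k → k=20. Stack: []
LOAD_FAST k → push 20. Stack: [20]
LOAD_CONST → push 2. Stack: [20, 2]
BINARY_OP * → 20 * 2 = 40. Stack: [40]
LOAD_FAST c → push 12. Stack: [40, 12]
BINARY_OP - → 40 - 12 = 28. Stack: [28]
STORE_FAST k → k=28. Stack: []
LOAD_FAST_LOAD_FAST a,b → push 34,5. Stack: [34, 5]
BINARY_OP ^ → 34 ^ 5 = 39. Stack: [39]
LOAD_FAST a → push 34. Stack: [39, 34]
BINARY_OP * → 39 * 34 = 1326. Stack: [1326]
STORE_FAST n → n=1326. Stack: []
LOAD_FAST n → push 1326. Stack: [1326]
RETURN_VALUE → return 1326.

28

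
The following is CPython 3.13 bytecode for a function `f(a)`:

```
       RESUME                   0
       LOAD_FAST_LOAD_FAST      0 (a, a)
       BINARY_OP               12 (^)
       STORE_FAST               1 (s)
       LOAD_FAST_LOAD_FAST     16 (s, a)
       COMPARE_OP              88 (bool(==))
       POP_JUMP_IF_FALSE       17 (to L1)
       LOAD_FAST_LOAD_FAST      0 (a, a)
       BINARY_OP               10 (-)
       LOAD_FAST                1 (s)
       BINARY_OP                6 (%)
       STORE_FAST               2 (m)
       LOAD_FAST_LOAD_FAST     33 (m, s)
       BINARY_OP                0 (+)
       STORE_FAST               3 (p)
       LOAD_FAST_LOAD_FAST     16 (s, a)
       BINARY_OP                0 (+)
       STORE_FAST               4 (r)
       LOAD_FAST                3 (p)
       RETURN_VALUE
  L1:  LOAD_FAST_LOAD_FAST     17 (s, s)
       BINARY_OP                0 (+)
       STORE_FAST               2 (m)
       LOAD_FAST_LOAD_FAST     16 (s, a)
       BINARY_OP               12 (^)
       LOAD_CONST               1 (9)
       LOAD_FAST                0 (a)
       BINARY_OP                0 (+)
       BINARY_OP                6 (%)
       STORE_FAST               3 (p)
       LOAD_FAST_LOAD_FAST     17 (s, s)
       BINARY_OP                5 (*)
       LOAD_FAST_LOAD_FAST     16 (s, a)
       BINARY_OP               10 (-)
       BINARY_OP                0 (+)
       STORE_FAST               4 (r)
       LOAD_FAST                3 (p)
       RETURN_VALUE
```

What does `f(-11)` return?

-1

LOAD_FAST_LOAD_FAST a,a → push -11,-11. Stack: [-11, -11]
BINARY_OP ^ → -11 ^ -11 = 0. Stack: [0]
STORE_FAST s → s=0. Stack: []
LOAD_FAST_LOAD_FAST s,a → push 0,-11. Stack: [0, -11]
COMPARE_OP bool(==) → 0 vs -11 = False. Stack: [False]
POP_JUMP_IF_FALSE → pop False; jump. Stack: []
LOAD_FAST_LOAD_FAST s,s → push 0,0. Stack: [0, 0]
BINARY_OP + → 0 + 0 = 0. Stack: [0]
STORE_FAST m → m=0. Stack: []
LOAD_FAST_LOAD_FAST s,a → push 0,-11. Stack: [0, -11]
BINARY_OP ^ → 0 ^ -11 = -11. Stack: [-11]
LOAD_CONST → push 9. Stack: [-11, 9]
LOAD_FAST a → push -11. Stack: [-11, 9, -11]
BINARY_OP + → 9 + -11 = -2. Stack: [-11, -2]
BINARY_OP % → -11 % -2 = -1. Stack: [-1]
STORE_FAST p → p=-1. Stack: []
LOAD_FAST_LOAD_FAST s,s → push 0,0. Stack: [0, 0]
BINARY_OP * → 0 * 0 = 0. Stack: [0]
LOAD_FAST_LOAD_FAST s,a → push 0,-11. Stack: [0, 0, -11]
BINARY_OP - → 0 - -11 = 11. Stack: [0, 11]
BINARY_OP + → 0 + 11 = 11. Stack: [11]
STORE_FAST r → r=11. Stack: []
LOAD_FAST p → push -1. Stack: [-1]
RETURN_VALUE → return -1.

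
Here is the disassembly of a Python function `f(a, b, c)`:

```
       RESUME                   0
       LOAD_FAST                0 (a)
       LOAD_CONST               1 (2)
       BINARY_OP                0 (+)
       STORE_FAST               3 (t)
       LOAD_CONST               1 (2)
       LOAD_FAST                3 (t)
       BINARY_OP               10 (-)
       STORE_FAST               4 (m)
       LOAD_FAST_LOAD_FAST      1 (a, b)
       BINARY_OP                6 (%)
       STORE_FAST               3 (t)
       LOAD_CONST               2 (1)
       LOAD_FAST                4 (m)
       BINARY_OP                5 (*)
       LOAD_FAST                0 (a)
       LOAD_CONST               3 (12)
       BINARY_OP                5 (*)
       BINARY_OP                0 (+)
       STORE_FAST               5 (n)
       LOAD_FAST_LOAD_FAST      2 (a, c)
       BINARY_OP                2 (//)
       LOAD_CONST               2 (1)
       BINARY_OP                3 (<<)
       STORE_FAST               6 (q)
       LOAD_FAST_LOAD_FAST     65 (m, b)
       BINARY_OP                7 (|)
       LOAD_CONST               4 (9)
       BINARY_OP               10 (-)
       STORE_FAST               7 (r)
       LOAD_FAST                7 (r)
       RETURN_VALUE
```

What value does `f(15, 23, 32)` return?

-18

LOAD_FAST a → push 15. Stack: [15]
LOAD_CONST → push 2. Stack: [15, 2]
BINARY_OP + → 15 + 2 = 17. Stack: [17]
STORE_FAST t → t=17. Stack: []
LOAD_CONST → push 2. Stack: [2]
LOAD_FAST t → push 17. Stack: [2, 17]
BINARY_OP - → 2 - 17 = -15. Stack: [-15]
STORE_FAST m → m=-15. Stack: []
LOAD_FAST_LOAD_FAST a,b → push 15,23. Stack: [15, 23]
BINARY_OP % → 15 % 23 = 15. Stack: [15]
STORE_FAST t → t=15. Stack: []
LOAD_CONST → push 1. Stack: [1]
LOAD_FAST m → push -15. Stack: [1, -15]
BINARY_OP * → 1 * -15 = -15. Stack: [-15]
LOAD_FAST a → push 15. Stack: [-15, 15]
LOAD_CONST → push 12. Stack: [-15, 15, 12]
BINARY_OP * → 15 * 12 = 180. Stack: [-15, 180]
BINARY_OP + → -15 + 180 = 165. Stack: [165]
STORE_FAST n → n=165. Stack: []
LOAD_FAST_LOAD_FAST a,c → push 15,32. Stack: [15, 32]
BINARY_OP // → 15 // 32 = 0. Stack: [0]
LOAD_CONST → push 1. Stack: [0, 1]
BINARY_OP << → 0 << 1 = 0. Stack: [0]
STORE_FAST q → q=0. Stack: []
LOAD_FAST_LOAD_FAST m,b → push -15,23. Stack: [-15, 23]
BINARY_OP | → -15 | 23 = -9. Stack: [-9]
LOAD_CONST → push 9. Stack: [-9, 9]
BINARY_OP - → -9 - 9 = -18. Stack: [-18]
STORE_FAST r → r=-18. Stack: []
LOAD_FAST r → push -18. Stack: [-18]
RETURN_VALUE → return -18.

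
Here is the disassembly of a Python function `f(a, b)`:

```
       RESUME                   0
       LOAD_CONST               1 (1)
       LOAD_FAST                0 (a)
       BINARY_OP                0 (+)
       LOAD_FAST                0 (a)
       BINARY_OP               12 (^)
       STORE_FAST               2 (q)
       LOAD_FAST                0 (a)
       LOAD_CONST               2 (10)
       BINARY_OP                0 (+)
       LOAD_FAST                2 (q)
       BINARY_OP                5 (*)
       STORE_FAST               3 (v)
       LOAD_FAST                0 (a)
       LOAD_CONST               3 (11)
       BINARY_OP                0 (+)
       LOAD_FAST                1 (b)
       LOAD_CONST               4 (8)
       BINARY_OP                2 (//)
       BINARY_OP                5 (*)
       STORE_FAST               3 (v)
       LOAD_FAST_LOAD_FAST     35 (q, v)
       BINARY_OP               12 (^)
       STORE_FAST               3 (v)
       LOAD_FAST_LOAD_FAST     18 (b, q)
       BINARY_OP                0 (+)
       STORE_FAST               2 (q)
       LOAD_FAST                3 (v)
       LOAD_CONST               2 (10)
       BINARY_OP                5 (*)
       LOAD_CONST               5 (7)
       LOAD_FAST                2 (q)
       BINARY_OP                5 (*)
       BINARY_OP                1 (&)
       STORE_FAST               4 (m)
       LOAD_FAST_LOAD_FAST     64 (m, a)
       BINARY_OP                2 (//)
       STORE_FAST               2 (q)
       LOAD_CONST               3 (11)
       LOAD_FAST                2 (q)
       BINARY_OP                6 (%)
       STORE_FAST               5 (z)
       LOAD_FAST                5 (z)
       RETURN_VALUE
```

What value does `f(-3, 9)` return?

-12

LOAD_CONST → push 1. Stack: [1]
LOAD_FAST a → push -3. Stack: [1, -3]
BINARY_OP + → 1 + -3 = -2. Stack: [-2]
LOAD_FAST a → push -3. Stack: [-2, -3]
BINARY_OP ^ → -2 ^ -3 = 3. Stack: [3]
STORE_FAST q → q=3. Stack: []
LOAD_FAST a → push -3. Stack: [-3]
LOAD_CONST → push 10. Stack: [-3, 10]
BINARY_OP + → -3 + 10 = 7. Stack: [7]
LOAD_FAST q → push 3. Stack: [7, 3]
BINARY_OP * → 7 * 3 = 21. Stack: [21]
STORE_FAST v → v=21. Stack: []
LOAD_FAST a → push -3. Stack: [-3]
LOAD_CONST → push 11. Stack: [-3, 11]
BINARY_OP + → -3 + 11 = 8. Stack: [8]
LOAD_FAST b → push 9. Stack: [8, 9]
LOAD_CONST → push 8. Stack: [8, 9, 8]
BINARY_OP // → 9 // 8 = 1. Stack: [8, 1]
BINARY_OP * → 8 * 1 = 8. Stack: [8]
STORE_FAST v → v=8. Stack: []
LOAD_FAST_LOAD_FAST q,v → push 3,8. Stack: [3, 8]
BINARY_OP ^ → 3 ^ 8 = 11. Stack: [11]
STORE_FAST v → v=11. Stack: []
LOAD_FAST_LOAD_FAST b,q → push 9,3. Stack: [9, 3]
BINARY_OP + → 9 + 3 = 12. Stack: [12]
STORE_FAST q → q=12. Stack: []
LOAD_FAST v → push 11. Stack: [11]
LOAD_CONST → push 10. Stack: [11, 10]
BINARY_OP * → 11 * 10 = 110. Stack: [110]
LOAD_CONST → push 7. Stack: [110, 7]
LOAD_FAST q → push 12. Stack: [110, 7, 12]
BINARY_OP * → 7 * 12 = 84. Stack: [110, 84]
BINARY_OP & → 110 & 84 = 68. Stack: [68]
STORE_FAST m → m=68. Stack: []
LOAD_FAST_LOAD_FAST m,a → push 68,-3. Stack: [68, -3]
BINARY_OP // → 68 // -3 = -23. Stack: [-23]
STORE_FAST q → q=-23. Stack: []
LOAD_CONST → push 11. Stack: [11]
LOAD_FAST q → push -23. Stack: [11, -23]
BINARY_OP % → 11 % -23 = -12. Stack: [-12]
STORE_FAST z → z=-12. Stack: []
LOAD_FAST z → push -12. Stack: [-12]
RETURN_VALUE → return -12.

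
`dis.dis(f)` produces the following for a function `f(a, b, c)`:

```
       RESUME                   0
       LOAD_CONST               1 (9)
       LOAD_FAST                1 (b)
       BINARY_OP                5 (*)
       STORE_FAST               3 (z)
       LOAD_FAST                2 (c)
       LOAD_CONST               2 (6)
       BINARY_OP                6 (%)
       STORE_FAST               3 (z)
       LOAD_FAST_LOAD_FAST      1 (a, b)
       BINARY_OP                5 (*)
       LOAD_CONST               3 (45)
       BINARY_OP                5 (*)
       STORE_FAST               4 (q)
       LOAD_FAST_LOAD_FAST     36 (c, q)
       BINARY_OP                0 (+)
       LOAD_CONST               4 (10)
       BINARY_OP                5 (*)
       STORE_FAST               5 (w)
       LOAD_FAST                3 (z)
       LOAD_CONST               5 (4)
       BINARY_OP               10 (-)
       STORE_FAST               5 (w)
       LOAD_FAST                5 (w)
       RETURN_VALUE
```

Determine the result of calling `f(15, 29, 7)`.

LOAD_CONST → push 9. Stack: [9]
LOAD_FAST b → push 29. Stack: [9, 29]
BINARY_OP * → 9 * 29 = 261. Stack: [261]
STORE_FAST z → z=261. Stack: []
LOAD_FAST c → push 7. Stack: [7]
LOAD_CONST → push 6. Stack: [7, 6]
BINARY_OP % → 7 % 6 = 1. Stack: [1]
STORE_FAST z → z=1. Stack: []
LOAD_FAST_LOAD_FAST a,b → push 15,29. Stack: [15, 29]
BINARY_OP * → 15 * 29 = 435. Stack: [435]
LOAD_CONST → push 45. Stack: [435, 45]
BINARY_OP * → 435 * 45 = 19575. Stack: [19575]
STORE_FAST q → q=19575. Stack: []
LOAD_FAST_LOAD_FAST c,q → push 7,19575. Stack: [7, 19575]
BINARY_OP + → 7 + 19575 = 19582. Stack: [19582]
LOAD_CONST → push 10. Stack: [19582, 10]
BINARY_OP * → 19582 * 10 = 195820. Stack: [195820]
STORE_FAST w → w=195820. Stack: []
LOAD_FAST z → push 1. Stack: [1]
LOAD_CONST → push 4. Stack: [1, 4]
BINARY_OP - → 1 - 4 = -3. Stack: [-3]
STORE_FAST w → w=-3. Stack: []
LOAD_FAST w → push -3. Stack: [-3]
RETURN_VALUE → return -3.

-3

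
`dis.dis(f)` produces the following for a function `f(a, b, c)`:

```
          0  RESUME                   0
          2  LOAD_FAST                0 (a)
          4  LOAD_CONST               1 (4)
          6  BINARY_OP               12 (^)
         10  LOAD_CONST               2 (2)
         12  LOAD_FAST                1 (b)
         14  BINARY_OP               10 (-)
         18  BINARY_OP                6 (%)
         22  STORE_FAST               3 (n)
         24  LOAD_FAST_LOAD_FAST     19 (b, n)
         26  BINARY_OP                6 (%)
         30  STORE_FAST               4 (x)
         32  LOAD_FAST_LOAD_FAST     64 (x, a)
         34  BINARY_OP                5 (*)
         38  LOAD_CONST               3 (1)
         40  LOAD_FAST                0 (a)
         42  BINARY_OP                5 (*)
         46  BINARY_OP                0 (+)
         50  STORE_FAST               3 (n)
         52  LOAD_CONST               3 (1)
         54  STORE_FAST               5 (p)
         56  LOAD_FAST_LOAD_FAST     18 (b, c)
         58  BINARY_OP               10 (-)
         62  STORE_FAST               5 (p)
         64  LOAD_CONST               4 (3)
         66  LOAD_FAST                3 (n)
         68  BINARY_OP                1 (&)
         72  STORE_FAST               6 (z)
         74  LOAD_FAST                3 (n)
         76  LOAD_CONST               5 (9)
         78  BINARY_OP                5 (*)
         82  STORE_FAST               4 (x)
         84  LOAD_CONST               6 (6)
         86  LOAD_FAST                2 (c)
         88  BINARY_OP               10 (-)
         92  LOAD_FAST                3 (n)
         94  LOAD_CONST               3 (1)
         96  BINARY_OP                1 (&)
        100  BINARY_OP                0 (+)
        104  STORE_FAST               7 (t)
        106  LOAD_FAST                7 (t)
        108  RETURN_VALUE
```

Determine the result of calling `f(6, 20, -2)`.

8

LOAD_FAST a → push 6. Stack: [6]
LOAD_CONST → push 4. Stack: [6, 4]
BINARY_OP ^ → 6 ^ 4 = 2. Stack: [2]
LOAD_CONST → push 2. Stack: [2, 2]
LOAD_FAST b → push 20. Stack: [2, 2, 20]
BINARY_OP - → 2 - 20 = -18. Stack: [2, -18]
BINARY_OP % → 2 % -18 = -16. Stack: [-16]
STORE_FAST n → n=-16. Stack: []
LOAD_FAST_LOAD_FAST b,n → push 20,-16. Stack: [20, -16]
BINARY_OP % → 20 % -16 = -12. Stack: [-12]
STORE_FAST x → x=-12. Stack: []
LOAD_FAST_LOAD_FAST x,a → push -12,6. Stack: [-12, 6]
BINARY_OP * → -12 * 6 = -72. Stack: [-72]
LOAD_CONST → push 1. Stack: [-72, 1]
LOAD_FAST a → push 6. Stack: [-72, 1, 6]
BINARY_OP * → 1 * 6 = 6. Stack: [-72, 6]
BINARY_OP + → -72 + 6 = -66. Stack: [-66]
STORE_FAST n → n=-66. Stack: []
LOAD_CONST → push 1. Stack: [1]
STORE_FAST p → p=1. Stack: []
LOAD_FAST_LOAD_FAST b,c → push 20,-2. Stack: [20, -2]
BINARY_OP - → 20 - -2 = 22. Stack: [22]
STORE_FAST p → p=22. Stack: []
LOAD_CONST → push 3. Stack: [3]
LOAD_FAST n → push -66. Stack: [3, -66]
BINARY_OP & → 3 & -66 = 2. Stack: [2]
STORE_FAST z → z=2. Stack: []
LOAD_FAST n → push -66. Stack: [-66]
LOAD_CONST → push 9. Stack: [-66, 9]
BINARY_OP * → -66 * 9 = -594. Stack: [-594]
STORE_FAST x → x=-594. Stack: []
LOAD_CONST → push 6. Stack: [6]
LOAD_FAST c → push -2. Stack: [6, -2]
BINARY_OP - → 6 - -2 = 8. Stack: [8]
LOAD_FAST n → push -66. Stack: [8, -66]
LOAD_CONST → push 1. Stack: [8, -66, 1]
BINARY_OP & → -66 & 1 = 0. Stack: [8, 0]
BINARY_OP + → 8 + 0 = 8. Stack: [8]
STORE_FAST t → t=8. Stack: []
LOAD_FAST t → push 8. Stack: [8]
RETURN_VALUE → return 8.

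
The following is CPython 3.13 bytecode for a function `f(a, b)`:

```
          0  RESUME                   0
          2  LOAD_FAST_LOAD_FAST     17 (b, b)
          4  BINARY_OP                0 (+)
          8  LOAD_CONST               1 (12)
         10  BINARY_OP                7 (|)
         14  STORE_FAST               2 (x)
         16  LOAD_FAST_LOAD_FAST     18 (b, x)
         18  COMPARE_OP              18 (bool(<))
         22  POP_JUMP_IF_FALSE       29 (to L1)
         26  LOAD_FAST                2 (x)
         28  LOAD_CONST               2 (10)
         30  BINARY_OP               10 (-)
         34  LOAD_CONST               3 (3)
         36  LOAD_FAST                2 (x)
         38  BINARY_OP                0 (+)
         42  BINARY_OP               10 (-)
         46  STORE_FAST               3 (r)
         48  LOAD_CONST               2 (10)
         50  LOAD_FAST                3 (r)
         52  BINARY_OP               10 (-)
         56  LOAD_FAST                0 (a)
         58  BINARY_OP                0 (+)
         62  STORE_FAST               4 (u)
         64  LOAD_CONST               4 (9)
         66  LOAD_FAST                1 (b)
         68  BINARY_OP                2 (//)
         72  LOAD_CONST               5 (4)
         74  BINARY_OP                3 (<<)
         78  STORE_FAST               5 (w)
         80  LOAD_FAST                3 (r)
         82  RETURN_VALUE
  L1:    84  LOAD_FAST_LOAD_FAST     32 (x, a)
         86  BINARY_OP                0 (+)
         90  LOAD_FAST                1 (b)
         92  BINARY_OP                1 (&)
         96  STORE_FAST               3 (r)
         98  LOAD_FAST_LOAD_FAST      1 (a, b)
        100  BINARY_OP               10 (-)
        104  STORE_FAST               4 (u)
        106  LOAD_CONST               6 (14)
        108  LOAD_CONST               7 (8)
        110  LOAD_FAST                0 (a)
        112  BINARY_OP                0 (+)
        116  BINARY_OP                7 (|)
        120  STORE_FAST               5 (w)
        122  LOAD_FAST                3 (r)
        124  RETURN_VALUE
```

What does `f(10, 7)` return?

-13

LOAD_FAST_LOAD_FAST b,b → push 7,7. Stack: [7, 7]
BINARY_OP + → 7 + 7 = 14. Stack: [14]
LOAD_CONST → push 12. Stack: [14, 12]
BINARY_OP | → 14 | 12 = 14. Stack: [14]
STORE_FAST x → x=14. Stack: []
LOAD_FAST_LOAD_FAST b,x → push 7,14. Stack: [7, 14]
COMPARE_OP bool(<) → 7 vs 14 = True. Stack: [True]
POP_JUMP_IF_FALSE → pop True; no jump. Stack: []
LOAD_FAST x → push 14. Stack: [14]
LOAD_CONST → push 10. Stack: [14, 10]
BINARY_OP - → 14 - 10 = 4. Stack: [4]
LOAD_CONST → push 3. Stack: [4, 3]
LOAD_FAST x → push 14. Stack: [4, 3, 14]
BINARY_OP + → 3 + 14 = 17. Stack: [4, 17]
BINARY_OP - → 4 - 17 = -13. Stack: [-13]
STORE_FAST r → r=-13. Stack: []
LOAD_CONST → push 10. Stack: [10]
LOAD_FAST r → push -13. Stack: [10, -13]
BINARY_OP - → 10 - -13 = 23. Stack: [23]
LOAD_FAST a → push 10. Stack: [23, 10]
BINARY_OP + → 23 + 10 = 33. Stack: [33]
STORE_FAST u → u=33. Stack: []
LOAD_CONST → push 9. Stack: [9]
LOAD_FAST b → push 7. Stack: [9, 7]
BINARY_OP // → 9 // 7 = 1. Stack: [1]
LOAD_CONST → push 4. Stack: [1, 4]
BINARY_OP << → 1 << 4 = 16. Stack: [16]
STORE_FAST w → w=16. Stack: []
LOAD_FAST r → push -13. Stack: [-13]
RETURN_VALUE → return -13.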